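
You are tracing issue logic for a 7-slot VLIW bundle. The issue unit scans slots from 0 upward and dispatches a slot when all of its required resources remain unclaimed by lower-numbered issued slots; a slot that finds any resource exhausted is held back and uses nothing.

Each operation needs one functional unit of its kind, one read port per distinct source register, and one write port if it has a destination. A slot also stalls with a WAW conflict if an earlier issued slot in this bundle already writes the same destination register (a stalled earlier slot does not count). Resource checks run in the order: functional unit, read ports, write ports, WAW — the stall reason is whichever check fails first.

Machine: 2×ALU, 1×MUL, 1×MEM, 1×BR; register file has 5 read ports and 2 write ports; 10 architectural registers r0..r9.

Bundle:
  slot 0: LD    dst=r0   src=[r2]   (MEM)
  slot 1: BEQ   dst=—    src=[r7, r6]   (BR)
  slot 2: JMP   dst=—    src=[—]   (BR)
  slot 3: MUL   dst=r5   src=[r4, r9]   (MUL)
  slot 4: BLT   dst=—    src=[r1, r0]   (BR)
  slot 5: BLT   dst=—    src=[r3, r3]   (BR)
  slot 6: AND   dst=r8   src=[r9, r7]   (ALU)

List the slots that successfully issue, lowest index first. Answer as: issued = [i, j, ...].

issued = [0, 1, 3]

[0] MEM needs rd=1 wr=1: ok; after: ALU=2 MUL=1 MEM=0 BR=1, R=4, W=1
[1] BR needs rd=2 wr=0: ok; after: ALU=2 MUL=1 MEM=0 BR=0, R=2, W=1
[2] BR needs rd=0 wr=0: FU; after: ALU=2 MUL=1 MEM=0 BR=0, R=2, W=1
[3] MUL needs rd=2 wr=1: ok; after: ALU=2 MUL=0 MEM=0 BR=0, R=0, W=0
[4] BR needs rd=2 wr=0: FU; after: ALU=2 MUL=0 MEM=0 BR=0, R=0, W=0
[5] BR needs rd=1 wr=0: FU; after: ALU=2 MUL=0 MEM=0 BR=0, R=0, W=0
[6] ALU needs rd=2 wr=1: RD_PORT; after: ALU=2 MUL=0 MEM=0 BR=0, R=0, W=0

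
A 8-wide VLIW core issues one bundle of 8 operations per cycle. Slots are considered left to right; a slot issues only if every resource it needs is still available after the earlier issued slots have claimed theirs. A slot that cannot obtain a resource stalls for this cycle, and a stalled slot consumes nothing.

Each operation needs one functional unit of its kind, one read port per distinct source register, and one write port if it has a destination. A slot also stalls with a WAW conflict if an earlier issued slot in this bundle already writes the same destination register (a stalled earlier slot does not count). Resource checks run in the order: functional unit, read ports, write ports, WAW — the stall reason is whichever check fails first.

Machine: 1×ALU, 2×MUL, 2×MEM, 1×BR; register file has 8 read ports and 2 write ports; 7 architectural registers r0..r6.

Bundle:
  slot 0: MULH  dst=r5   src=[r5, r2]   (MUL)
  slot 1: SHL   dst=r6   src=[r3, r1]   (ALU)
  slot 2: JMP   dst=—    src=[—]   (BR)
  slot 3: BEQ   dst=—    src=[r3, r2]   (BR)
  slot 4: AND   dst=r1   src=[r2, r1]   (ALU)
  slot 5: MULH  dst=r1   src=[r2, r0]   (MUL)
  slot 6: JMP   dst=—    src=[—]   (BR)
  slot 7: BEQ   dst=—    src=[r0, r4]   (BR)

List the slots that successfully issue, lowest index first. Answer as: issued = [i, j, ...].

issued = [0, 1, 2]

(0) want 1×MUL +2rd +1wr — yes → AL1|MU1|ME2|BR1|rd6|wr1
(1) want 1×ALU +2rd +1wr — yes → AL0|MU1|ME2|BR1|rd4|wr0
(2) want 1×BR +0rd +0wr — yes → AL0|MU1|ME2|BR0|rd4|wr0
(3) want 1×BR +2rd +0wr — FU → AL0|MU1|ME2|BR0|rd4|wr0
(4) want 1×ALU +2rd +1wr — FU → AL0|MU1|ME2|BR0|rd4|wr0
(5) want 1×MUL +2rd +1wr — WR_PORT → AL0|MU1|ME2|BR0|rd4|wr0
(6) want 1×BR +0rd +0wr — FU → AL0|MU1|ME2|BR0|rd4|wr0
(7) want 1×BR +2rd +0wr — FU → AL0|MU1|ME2|BR0|rd4|wr0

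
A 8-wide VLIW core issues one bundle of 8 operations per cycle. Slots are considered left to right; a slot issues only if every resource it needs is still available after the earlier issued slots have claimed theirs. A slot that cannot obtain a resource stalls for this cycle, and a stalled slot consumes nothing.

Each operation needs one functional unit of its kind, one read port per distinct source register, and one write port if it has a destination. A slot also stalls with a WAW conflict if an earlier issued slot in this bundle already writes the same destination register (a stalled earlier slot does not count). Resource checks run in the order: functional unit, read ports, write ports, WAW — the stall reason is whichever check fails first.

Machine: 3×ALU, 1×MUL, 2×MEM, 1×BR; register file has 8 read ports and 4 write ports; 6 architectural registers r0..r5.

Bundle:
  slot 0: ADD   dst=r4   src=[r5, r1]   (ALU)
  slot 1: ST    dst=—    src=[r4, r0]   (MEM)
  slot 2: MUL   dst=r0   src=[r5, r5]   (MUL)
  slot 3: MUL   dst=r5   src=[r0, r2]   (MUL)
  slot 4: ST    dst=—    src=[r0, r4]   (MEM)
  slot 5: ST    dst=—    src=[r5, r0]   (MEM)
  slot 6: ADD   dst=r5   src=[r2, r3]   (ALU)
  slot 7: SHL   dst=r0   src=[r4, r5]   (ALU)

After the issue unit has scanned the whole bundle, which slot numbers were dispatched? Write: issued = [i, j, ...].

issued = [0, 1, 2, 4]

[0] ALU needs rd=2 wr=1: ok; after: ALU=2 MUL=1 MEM=2 BR=1, R=6, W=3
[1] MEM needs rd=2 wr=0: ok; after: ALU=2 MUL=1 MEM=1 BR=1, R=4, W=3
[2] MUL needs rd=1 wr=1: ok; after: ALU=2 MUL=0 MEM=1 BR=1, R=3, W=2
[3] MUL needs rd=2 wr=1: FU; after: ALU=2 MUL=0 MEM=1 BR=1, R=3, W=2
[4] MEM needs rd=2 wr=0: ok; after: ALU=2 MUL=0 MEM=0 BR=1, R=1, W=2
[5] MEM needs rd=2 wr=0: FU; after: ALU=2 MUL=0 MEM=0 BR=1, R=1, W=2
[6] ALU needs rd=2 wr=1: RD_PORT; after: ALU=2 MUL=0 MEM=0 BR=1, R=1, W=2
[7] ALU needs rd=2 wr=1: RD_PORT; after: ALU=2 MUL=0 MEM=0 BR=1, R=1, W=2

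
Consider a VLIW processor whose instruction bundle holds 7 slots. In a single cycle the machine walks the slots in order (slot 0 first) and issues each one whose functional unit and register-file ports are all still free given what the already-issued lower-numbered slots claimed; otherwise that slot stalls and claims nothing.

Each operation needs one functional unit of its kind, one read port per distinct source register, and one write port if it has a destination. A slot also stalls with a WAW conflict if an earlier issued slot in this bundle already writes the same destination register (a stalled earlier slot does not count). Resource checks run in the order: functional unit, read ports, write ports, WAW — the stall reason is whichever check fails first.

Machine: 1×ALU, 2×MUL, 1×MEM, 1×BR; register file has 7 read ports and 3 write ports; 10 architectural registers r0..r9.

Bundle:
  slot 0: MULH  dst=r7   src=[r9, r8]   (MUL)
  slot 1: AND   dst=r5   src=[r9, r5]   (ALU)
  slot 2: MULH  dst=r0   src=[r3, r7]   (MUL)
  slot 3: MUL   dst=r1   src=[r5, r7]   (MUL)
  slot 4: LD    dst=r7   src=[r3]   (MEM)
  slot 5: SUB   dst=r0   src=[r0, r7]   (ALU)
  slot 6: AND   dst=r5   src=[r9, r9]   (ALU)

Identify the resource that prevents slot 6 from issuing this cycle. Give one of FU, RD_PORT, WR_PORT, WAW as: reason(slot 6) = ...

reason(slot 6) = FU

  0. MUL→r7 ⇒ go  {1A/1Mu/1Ld/1B | 5r 2w}
  1. ALU→r5 ⇒ go  {0A/1Mu/1Ld/1B | 3r 1w}
  2. MUL→r0 ⇒ go  {0A/0Mu/1Ld/1B | 1r 0w}
  3. MUL→r1 ⇒ no(FU)  {0A/0Mu/1Ld/1B | 1r 0w}
  4. MEM→r7 ⇒ no(WR_PORT)  {0A/0Mu/1Ld/1B | 1r 0w}
  5. ALU→r0 ⇒ no(FU)  {0A/0Mu/1Ld/1B | 1r 0w}
  6. ALU→r5 ⇒ no(FU)  {0A/0Mu/1Ld/1B | 1r 0w}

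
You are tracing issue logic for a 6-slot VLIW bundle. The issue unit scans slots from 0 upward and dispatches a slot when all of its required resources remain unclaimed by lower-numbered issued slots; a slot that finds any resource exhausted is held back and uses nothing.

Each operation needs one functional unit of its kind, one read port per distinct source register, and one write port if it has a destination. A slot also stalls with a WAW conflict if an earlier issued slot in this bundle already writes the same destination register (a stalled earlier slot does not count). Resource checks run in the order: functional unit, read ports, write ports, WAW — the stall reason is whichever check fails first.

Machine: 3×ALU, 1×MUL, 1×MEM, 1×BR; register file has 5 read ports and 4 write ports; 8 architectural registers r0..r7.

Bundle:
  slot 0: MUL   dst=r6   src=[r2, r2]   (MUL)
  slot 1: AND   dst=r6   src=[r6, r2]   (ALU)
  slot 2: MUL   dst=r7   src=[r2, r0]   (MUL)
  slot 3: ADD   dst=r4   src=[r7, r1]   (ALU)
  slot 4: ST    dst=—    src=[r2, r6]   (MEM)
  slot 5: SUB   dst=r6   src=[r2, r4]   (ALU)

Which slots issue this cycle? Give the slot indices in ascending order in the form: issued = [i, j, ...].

  0. MUL→r6 ⇒ go  {3A/0Mu/1Ld/1B | 4r 3w}
  1. ALU→r6 ⇒ no(WAW)  {3A/0Mu/1Ld/1B | 4r 3w}
  2. MUL→r7 ⇒ no(FU)  {3A/0Mu/1Ld/1B | 4r 3w}
  3. ALU→r4 ⇒ go  {2A/0Mu/1Ld/1B | 2r 2w}
  4. MEM ⇒ go  {2A/0Mu/0Ld/1B | 0r 2w}
  5. ALU→r6 ⇒ no(RD_PORT)  {2A/0Mu/0Ld/1B | 0r 2w}

issued = [0, 3, 4]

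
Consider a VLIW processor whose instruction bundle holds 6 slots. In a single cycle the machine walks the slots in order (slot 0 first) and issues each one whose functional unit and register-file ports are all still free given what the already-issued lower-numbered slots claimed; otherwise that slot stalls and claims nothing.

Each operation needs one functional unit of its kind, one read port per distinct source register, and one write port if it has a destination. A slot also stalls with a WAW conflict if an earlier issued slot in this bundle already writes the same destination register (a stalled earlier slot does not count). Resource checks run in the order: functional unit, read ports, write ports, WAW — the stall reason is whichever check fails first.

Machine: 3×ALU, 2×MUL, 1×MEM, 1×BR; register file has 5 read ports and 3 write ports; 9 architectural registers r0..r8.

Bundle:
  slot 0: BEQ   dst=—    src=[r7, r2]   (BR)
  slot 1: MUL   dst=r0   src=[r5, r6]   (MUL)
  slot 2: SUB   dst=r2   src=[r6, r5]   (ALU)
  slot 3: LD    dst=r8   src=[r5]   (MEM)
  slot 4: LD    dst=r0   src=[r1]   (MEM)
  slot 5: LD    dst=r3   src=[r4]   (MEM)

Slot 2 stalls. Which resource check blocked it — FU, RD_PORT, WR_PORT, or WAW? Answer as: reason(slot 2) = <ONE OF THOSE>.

reason(slot 2) = RD_PORT

(0) want 1×BR +2rd +0wr — yes → AL3|MU2|ME1|BR0|rd3|wr3
(1) want 1×MUL +2rd +1wr — yes → AL3|MU1|ME1|BR0|rd1|wr2
(2) want 1×ALU +2rd +1wr — RD_PORT → AL3|MU1|ME1|BR0|rd1|wr2
(3) want 1×MEM +1rd +1wr — yes → AL3|MU1|ME0|BR0|rd0|wr1
(4) want 1×MEM +1rd +1wr — FU → AL3|MU1|ME0|BR0|rd0|wr1
(5) want 1×MEM +1rd +1wr — FU → AL3|MU1|ME0|BR0|rd0|wr1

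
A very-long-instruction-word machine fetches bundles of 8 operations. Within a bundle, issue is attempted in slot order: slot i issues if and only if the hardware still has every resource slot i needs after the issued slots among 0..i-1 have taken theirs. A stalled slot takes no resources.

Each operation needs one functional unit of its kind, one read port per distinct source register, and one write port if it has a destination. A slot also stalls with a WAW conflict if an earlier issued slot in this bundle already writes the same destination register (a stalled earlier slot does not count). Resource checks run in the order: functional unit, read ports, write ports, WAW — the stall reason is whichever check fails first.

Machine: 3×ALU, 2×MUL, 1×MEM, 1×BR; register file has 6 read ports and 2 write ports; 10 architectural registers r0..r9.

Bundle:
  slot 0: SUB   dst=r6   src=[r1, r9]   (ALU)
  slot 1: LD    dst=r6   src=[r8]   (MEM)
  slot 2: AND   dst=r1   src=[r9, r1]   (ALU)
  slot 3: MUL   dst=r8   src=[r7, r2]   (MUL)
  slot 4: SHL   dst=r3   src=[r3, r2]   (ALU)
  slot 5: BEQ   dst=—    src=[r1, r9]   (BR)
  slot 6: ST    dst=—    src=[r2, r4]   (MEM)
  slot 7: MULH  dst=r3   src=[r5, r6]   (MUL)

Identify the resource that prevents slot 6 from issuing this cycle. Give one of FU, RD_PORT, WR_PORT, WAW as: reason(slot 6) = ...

reason(slot 6) = RD_PORT

[0] ALU needs rd=2 wr=1: ok; after: ALU=2 MUL=2 MEM=1 BR=1, R=4, W=1
[1] MEM needs rd=1 wr=1: WAW; after: ALU=2 MUL=2 MEM=1 BR=1, R=4, W=1
[2] ALU needs rd=2 wr=1: ok; after: ALU=1 MUL=2 MEM=1 BR=1, R=2, W=0
[3] MUL needs rd=2 wr=1: WR_PORT; after: ALU=1 MUL=2 MEM=1 BR=1, R=2, W=0
[4] ALU needs rd=2 wr=1: WR_PORT; after: ALU=1 MUL=2 MEM=1 BR=1, R=2, W=0
[5] BR needs rd=2 wr=0: ok; after: ALU=1 MUL=2 MEM=1 BR=0, R=0, W=0
[6] MEM needs rd=2 wr=0: RD_PORT; after: ALU=1 MUL=2 MEM=1 BR=0, R=0, W=0
[7] MUL needs rd=2 wr=1: RD_PORT; after: ALU=1 MUL=2 MEM=1 BR=0, R=0, W=0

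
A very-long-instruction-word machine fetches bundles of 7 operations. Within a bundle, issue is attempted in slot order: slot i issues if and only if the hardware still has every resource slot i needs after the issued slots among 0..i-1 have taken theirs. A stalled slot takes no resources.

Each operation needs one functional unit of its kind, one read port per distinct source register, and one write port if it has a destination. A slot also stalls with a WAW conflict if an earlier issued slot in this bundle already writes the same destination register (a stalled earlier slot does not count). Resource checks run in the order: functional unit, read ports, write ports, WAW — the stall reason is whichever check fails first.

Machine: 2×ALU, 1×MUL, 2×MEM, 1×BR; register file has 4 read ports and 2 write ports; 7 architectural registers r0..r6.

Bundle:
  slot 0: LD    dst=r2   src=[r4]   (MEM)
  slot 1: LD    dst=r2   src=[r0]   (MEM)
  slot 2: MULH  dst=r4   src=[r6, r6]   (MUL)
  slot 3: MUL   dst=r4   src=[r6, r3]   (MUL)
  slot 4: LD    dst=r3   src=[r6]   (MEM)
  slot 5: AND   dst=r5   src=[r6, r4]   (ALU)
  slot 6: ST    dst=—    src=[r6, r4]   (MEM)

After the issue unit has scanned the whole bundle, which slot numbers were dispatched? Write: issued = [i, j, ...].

  0. MEM→r2 ⇒ go  {2A/1Mu/1Ld/1B | 3r 1w}
  1. MEM→r2 ⇒ no(WAW)  {2A/1Mu/1Ld/1B | 3r 1w}
  2. MUL→r4 ⇒ go  {2A/0Mu/1Ld/1B | 2r 0w}
  3. MUL→r4 ⇒ no(FU)  {2A/0Mu/1Ld/1B | 2r 0w}
  4. MEM→r3 ⇒ no(WR_PORT)  {2A/0Mu/1Ld/1B | 2r 0w}
  5. ALU→r5 ⇒ no(WR_PORT)  {2A/0Mu/1Ld/1B | 2r 0w}
  6. MEM ⇒ go  {2A/0Mu/0Ld/1B | 0r 0w}

issued = [0, 2, 6]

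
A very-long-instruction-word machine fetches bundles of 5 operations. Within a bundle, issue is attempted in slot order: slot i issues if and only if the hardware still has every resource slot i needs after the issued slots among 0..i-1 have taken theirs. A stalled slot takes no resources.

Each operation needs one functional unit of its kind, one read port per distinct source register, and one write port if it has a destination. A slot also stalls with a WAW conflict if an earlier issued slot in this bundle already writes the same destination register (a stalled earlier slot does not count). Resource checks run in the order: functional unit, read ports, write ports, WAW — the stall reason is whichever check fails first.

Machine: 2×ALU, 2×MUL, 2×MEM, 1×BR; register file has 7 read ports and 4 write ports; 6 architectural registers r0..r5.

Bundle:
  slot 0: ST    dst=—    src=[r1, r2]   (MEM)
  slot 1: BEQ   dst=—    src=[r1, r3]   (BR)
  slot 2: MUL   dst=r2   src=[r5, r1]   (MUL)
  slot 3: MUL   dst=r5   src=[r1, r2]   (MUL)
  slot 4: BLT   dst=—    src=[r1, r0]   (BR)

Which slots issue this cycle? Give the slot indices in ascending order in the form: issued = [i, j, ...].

issued = [0, 1, 2]

  0. MEM ⇒ go  {2A/2Mu/1Ld/1B | 5r 4w}
  1. BR ⇒ go  {2A/2Mu/1Ld/0B | 3r 4w}
  2. MUL→r2 ⇒ go  {2A/1Mu/1Ld/0B | 1r 3w}
  3. MUL→r5 ⇒ no(RD_PORT)  {2A/1Mu/1Ld/0B | 1r 3w}
  4. BR ⇒ no(FU)  {2A/1Mu/1Ld/0B | 1r 3w}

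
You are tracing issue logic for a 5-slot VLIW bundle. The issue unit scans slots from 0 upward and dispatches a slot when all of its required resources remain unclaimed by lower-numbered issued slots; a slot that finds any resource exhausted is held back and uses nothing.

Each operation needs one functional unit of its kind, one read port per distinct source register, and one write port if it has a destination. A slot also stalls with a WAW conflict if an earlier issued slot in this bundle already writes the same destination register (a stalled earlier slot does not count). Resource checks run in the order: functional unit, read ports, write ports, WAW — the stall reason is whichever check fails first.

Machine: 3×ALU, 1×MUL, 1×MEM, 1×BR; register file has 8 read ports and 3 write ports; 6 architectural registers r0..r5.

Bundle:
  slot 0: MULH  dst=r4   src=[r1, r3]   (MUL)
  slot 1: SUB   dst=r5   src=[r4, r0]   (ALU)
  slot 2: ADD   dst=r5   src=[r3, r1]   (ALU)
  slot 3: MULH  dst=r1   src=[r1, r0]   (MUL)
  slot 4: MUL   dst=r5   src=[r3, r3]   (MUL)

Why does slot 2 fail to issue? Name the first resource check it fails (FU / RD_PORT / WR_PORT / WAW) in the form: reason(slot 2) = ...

[0] MUL needs rd=2 wr=1: ok; after: ALU=3 MUL=0 MEM=1 BR=1, R=6, W=2
[1] ALU needs rd=2 wr=1: ok; after: ALU=2 MUL=0 MEM=1 BR=1, R=4, W=1
[2] ALU needs rd=2 wr=1: WAW; after: ALU=2 MUL=0 MEM=1 BR=1, R=4, W=1
[3] MUL needs rd=2 wr=1: FU; after: ALU=2 MUL=0 MEM=1 BR=1, R=4, W=1
[4] MUL needs rd=1 wr=1: FU; after: ALU=2 MUL=0 MEM=1 BR=1, R=4, W=1

reason(slot 2) = WAW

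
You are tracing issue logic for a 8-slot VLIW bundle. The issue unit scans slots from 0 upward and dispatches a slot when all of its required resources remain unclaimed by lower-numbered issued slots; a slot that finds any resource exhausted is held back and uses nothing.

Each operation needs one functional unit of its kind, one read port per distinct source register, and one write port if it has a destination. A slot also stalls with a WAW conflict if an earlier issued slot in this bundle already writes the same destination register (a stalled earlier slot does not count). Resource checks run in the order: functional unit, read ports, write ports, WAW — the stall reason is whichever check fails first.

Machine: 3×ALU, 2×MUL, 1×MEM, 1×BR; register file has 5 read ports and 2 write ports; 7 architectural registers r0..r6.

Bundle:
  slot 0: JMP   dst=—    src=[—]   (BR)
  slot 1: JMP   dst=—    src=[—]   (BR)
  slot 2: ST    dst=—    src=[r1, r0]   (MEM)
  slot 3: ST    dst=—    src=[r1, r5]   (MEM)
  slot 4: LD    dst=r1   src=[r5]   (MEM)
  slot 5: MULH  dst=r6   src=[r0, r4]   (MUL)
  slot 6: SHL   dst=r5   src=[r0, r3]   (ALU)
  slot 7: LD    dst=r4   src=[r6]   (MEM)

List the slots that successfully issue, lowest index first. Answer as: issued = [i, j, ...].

issued = [0, 2, 5]

#0 BR src=- dispatched  <A:3 Mu:2 Ld:1 B:0 rd:5 wr:2>
#1 BR src=- held:FU  <A:3 Mu:2 Ld:1 B:0 rd:5 wr:2>
#2 MEM src=r1,r0 dispatched  <A:3 Mu:2 Ld:0 B:0 rd:3 wr:2>
#3 MEM src=r1,r5 held:FU  <A:3 Mu:2 Ld:0 B:0 rd:3 wr:2>
#4 MEM src=r5 held:FU  <A:3 Mu:2 Ld:0 B:0 rd:3 wr:2>
#5 MUL src=r0,r4 dispatched  <A:3 Mu:1 Ld:0 B:0 rd:1 wr:1>
#6 ALU src=r0,r3 held:RD_PORT  <A:3 Mu:1 Ld:0 B:0 rd:1 wr:1>
#7 MEM src=r6 held:FU  <A:3 Mu:1 Ld:0 B:0 rd:1 wr:1>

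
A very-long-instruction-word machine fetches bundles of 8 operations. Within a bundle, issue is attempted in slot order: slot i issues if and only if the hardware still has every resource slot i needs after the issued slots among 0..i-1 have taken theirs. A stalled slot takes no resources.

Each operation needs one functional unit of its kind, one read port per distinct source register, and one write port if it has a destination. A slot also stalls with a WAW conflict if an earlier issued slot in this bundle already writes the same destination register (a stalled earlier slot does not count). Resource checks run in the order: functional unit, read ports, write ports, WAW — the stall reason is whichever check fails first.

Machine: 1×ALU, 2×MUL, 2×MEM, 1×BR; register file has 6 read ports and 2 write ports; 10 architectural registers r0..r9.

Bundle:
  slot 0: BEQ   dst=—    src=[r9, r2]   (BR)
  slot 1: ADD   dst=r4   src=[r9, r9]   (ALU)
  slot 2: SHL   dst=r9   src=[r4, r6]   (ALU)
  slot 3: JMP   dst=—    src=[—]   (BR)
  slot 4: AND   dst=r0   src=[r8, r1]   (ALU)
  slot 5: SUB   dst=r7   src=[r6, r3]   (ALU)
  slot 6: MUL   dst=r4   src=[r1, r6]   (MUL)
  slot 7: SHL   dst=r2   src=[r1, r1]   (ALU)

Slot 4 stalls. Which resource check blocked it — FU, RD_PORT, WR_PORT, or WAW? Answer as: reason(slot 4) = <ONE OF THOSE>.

slot 0 (BR): ISSUE — free A1,Mu2,Ld2,B0 rp4 wp2
slot 1 (ALU): ISSUE — free A0,Mu2,Ld2,B0 rp3 wp1
slot 2 (ALU): stall FU — free A0,Mu2,Ld2,B0 rp3 wp1
slot 3 (BR): stall FU — free A0,Mu2,Ld2,B0 rp3 wp1
slot 4 (ALU): stall FU — free A0,Mu2,Ld2,B0 rp3 wp1
slot 5 (ALU): stall FU — free A0,Mu2,Ld2,B0 rp3 wp1
slot 6 (MUL): stall WAW — free A0,Mu2,Ld2,B0 rp3 wp1
slot 7 (ALU): stall FU — free A0,Mu2,Ld2,B0 rp3 wp1

reason(slot 4) = FU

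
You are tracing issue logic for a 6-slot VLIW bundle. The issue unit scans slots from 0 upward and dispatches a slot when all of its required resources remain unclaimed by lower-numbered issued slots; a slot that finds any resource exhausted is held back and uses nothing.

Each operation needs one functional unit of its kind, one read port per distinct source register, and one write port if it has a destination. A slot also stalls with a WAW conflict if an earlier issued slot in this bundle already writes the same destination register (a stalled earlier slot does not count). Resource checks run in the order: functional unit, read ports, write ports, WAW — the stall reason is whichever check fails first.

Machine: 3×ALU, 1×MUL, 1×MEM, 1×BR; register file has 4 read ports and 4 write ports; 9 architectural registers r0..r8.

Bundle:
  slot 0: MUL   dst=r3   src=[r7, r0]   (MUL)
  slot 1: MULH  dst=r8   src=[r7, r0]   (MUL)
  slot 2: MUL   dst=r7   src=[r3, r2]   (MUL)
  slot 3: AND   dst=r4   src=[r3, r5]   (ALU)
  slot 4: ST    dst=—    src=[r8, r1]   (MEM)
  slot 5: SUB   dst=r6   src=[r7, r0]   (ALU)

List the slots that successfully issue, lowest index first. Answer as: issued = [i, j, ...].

issued = [0, 3]

(0) want 1×MUL +2rd +1wr — yes → AL3|MU0|ME1|BR1|rd2|wr3
(1) want 1×MUL +2rd +1wr — FU → AL3|MU0|ME1|BR1|rd2|wr3
(2) want 1×MUL +2rd +1wr — FU → AL3|MU0|ME1|BR1|rd2|wr3
(3) want 1×ALU +2rd +1wr — yes → AL2|MU0|ME1|BR1|rd0|wr2
(4) want 1×MEM +2rd +0wr — RD_PORT → AL2|MU0|ME1|BR1|rd0|wr2
(5) want 1×ALU +2rd +1wr — RD_PORT → AL2|MU0|ME1|BR1|rd0|wr2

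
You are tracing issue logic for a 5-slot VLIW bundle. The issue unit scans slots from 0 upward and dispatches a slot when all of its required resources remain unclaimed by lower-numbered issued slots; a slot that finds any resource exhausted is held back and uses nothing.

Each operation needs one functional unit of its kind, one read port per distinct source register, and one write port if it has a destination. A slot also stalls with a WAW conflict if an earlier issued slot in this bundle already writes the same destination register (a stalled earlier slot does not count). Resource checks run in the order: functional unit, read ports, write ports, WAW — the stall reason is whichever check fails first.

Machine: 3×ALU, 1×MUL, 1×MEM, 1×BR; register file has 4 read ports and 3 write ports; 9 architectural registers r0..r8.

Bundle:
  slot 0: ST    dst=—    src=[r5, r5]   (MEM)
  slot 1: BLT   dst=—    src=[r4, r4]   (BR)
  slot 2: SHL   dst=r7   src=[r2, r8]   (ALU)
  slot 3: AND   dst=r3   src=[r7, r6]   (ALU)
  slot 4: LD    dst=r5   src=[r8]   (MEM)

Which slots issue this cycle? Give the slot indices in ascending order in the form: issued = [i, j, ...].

(0) want 1×MEM +1rd +0wr — yes → AL3|MU1|ME0|BR1|rd3|wr3
(1) want 1×BR +1rd +0wr — yes → AL3|MU1|ME0|BR0|rd2|wr3
(2) want 1×ALU +2rd +1wr — yes → AL2|MU1|ME0|BR0|rd0|wr2
(3) want 1×ALU +2rd +1wr — RD_PORT → AL2|MU1|ME0|BR0|rd0|wr2
(4) want 1×MEM +1rd +1wr — FU → AL2|MU1|ME0|BR0|rd0|wr2

issued = [0, 1, 2]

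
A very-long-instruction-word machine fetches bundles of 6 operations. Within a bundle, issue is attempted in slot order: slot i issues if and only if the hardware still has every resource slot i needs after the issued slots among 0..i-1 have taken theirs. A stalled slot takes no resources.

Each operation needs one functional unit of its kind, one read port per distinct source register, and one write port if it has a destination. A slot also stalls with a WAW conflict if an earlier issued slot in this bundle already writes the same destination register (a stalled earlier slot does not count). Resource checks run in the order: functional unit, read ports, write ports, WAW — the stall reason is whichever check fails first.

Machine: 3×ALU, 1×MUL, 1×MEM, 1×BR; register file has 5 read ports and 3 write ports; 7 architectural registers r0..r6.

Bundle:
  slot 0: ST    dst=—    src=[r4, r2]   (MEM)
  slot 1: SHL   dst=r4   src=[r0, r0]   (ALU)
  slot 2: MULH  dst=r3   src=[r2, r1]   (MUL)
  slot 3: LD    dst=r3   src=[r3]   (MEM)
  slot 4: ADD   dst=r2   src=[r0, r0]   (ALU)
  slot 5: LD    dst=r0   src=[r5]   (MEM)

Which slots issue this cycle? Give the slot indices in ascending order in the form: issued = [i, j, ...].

issued = [0, 1, 2]

[0] MEM needs rd=2 wr=0: ok; after: ALU=3 MUL=1 MEM=0 BR=1, R=3, W=3
[1] ALU needs rd=1 wr=1: ok; after: ALU=2 MUL=1 MEM=0 BR=1, R=2, W=2
[2] MUL needs rd=2 wr=1: ok; after: ALU=2 MUL=0 MEM=0 BR=1, R=0, W=1
[3] MEM needs rd=1 wr=1: FU; after: ALU=2 MUL=0 MEM=0 BR=1, R=0, W=1
[4] ALU needs rd=1 wr=1: RD_PORT; after: ALU=2 MUL=0 MEM=0 BR=1, R=0, W=1
[5] MEM needs rd=1 wr=1: FU; after: ALU=2 MUL=0 MEM=0 BR=1, R=0, W=1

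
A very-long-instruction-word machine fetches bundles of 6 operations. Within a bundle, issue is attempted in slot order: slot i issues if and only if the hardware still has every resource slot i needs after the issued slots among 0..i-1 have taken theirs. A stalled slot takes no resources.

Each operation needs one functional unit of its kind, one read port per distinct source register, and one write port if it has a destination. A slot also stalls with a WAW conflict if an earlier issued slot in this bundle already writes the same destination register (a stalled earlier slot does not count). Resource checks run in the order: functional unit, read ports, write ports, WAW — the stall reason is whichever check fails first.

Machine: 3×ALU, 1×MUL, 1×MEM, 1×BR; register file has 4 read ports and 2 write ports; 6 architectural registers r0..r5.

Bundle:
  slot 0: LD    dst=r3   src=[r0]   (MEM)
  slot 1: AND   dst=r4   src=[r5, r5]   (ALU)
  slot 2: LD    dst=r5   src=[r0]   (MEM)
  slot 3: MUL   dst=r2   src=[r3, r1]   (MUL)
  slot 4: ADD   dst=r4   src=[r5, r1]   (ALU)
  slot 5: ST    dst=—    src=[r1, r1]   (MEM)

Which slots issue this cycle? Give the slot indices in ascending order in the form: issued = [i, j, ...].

(0) want 1×MEM +1rd +1wr — yes → AL3|MU1|ME0|BR1|rd3|wr1
(1) want 1×ALU +1rd +1wr — yes → AL2|MU1|ME0|BR1|rd2|wr0
(2) want 1×MEM +1rd +1wr — FU → AL2|MU1|ME0|BR1|rd2|wr0
(3) want 1×MUL +2rd +1wr — WR_PORT → AL2|MU1|ME0|BR1|rd2|wr0
(4) want 1×ALU +2rd +1wr — WR_PORT → AL2|MU1|ME0|BR1|rd2|wr0
(5) want 1×MEM +1rd +0wr — FU → AL2|MU1|ME0|BR1|rd2|wr0

issued = [0, 1]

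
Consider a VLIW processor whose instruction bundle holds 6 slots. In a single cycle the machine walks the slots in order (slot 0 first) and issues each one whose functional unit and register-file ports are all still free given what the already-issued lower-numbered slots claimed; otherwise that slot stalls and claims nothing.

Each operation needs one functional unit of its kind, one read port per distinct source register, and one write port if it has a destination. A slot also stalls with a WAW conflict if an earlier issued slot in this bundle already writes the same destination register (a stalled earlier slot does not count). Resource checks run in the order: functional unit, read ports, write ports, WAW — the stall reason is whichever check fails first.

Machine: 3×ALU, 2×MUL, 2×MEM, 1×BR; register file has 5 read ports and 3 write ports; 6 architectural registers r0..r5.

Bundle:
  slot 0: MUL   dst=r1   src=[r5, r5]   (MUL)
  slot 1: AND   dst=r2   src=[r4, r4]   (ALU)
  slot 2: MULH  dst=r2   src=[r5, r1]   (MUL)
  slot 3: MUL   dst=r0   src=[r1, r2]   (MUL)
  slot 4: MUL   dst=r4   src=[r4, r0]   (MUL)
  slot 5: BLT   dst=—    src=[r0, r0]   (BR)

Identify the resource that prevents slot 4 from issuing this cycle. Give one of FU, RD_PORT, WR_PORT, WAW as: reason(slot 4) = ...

(0) want 1×MUL +1rd +1wr — yes → AL3|MU1|ME2|BR1|rd4|wr2
(1) want 1×ALU +1rd +1wr — yes → AL2|MU1|ME2|BR1|rd3|wr1
(2) want 1×MUL +2rd +1wr — WAW → AL2|MU1|ME2|BR1|rd3|wr1
(3) want 1×MUL +2rd +1wr — yes → AL2|MU0|ME2|BR1|rd1|wr0
(4) want 1×MUL +2rd +1wr — FU → AL2|MU0|ME2|BR1|rd1|wr0
(5) want 1×BR +1rd +0wr — yes → AL2|MU0|ME2|BR0|rd0|wr0

reason(slot 4) = FU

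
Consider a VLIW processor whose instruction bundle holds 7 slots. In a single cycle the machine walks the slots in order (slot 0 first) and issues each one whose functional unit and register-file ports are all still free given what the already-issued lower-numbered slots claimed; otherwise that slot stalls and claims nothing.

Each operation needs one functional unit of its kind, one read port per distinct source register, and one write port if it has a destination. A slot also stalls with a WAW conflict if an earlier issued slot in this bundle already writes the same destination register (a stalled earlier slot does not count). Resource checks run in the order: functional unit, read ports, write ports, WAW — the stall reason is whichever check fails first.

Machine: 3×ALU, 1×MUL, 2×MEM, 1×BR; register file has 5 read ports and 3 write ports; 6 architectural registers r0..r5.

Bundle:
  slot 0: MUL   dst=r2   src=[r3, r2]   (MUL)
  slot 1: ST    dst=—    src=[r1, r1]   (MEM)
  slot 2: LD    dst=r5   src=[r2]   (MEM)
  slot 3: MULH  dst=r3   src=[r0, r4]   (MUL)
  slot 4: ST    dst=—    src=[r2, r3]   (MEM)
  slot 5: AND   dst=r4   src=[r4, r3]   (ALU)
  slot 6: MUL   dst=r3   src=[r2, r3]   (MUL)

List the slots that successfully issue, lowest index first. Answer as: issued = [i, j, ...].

issued = [0, 1, 2]

#0 MUL src=r3,r2 dispatched  <A:3 Mu:0 Ld:2 B:1 rd:3 wr:2>
#1 MEM src=r1,r1 dispatched  <A:3 Mu:0 Ld:1 B:1 rd:2 wr:2>
#2 MEM src=r2 dispatched  <A:3 Mu:0 Ld:0 B:1 rd:1 wr:1>
#3 MUL src=r0,r4 held:FU  <A:3 Mu:0 Ld:0 B:1 rd:1 wr:1>
#4 MEM src=r2,r3 held:FU  <A:3 Mu:0 Ld:0 B:1 rd:1 wr:1>
#5 ALU src=r4,r3 held:RD_PORT  <A:3 Mu:0 Ld:0 B:1 rd:1 wr:1>
#6 MUL src=r2,r3 held:FU  <A:3 Mu:0 Ld:0 B:1 rd:1 wr:1>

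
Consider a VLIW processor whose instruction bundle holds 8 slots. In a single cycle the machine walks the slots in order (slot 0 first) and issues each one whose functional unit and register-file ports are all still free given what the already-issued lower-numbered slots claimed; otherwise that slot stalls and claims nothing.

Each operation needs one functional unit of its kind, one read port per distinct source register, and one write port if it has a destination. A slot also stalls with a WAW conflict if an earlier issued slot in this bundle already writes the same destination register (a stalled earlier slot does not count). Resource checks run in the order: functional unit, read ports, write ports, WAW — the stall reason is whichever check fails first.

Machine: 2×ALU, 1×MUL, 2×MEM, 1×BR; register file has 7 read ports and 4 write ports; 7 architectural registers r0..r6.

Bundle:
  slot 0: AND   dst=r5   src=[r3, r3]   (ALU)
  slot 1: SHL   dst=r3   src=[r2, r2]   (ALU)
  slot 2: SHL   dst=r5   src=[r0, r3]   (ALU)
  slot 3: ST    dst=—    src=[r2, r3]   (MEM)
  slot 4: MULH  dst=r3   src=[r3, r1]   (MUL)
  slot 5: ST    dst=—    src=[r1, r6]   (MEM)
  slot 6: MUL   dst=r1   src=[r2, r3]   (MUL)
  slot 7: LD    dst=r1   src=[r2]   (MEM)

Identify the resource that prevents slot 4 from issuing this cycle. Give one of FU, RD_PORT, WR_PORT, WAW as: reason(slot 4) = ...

reason(slot 4) = WAW

(0) want 1×ALU +1rd +1wr — yes → AL1|MU1|ME2|BR1|rd6|wr3
(1) want 1×ALU +1rd +1wr — yes → AL0|MU1|ME2|BR1|rd5|wr2
(2) want 1×ALU +2rd +1wr — FU → AL0|MU1|ME2|BR1|rd5|wr2
(3) want 1×MEM +2rd +0wr — yes → AL0|MU1|ME1|BR1|rd3|wr2
(4) want 1×MUL +2rd +1wr — WAW → AL0|MU1|ME1|BR1|rd3|wr2
(5) want 1×MEM +2rd +0wr — yes → AL0|MU1|ME0|BR1|rd1|wr2
(6) want 1×MUL +2rd +1wr — RD_PORT → AL0|MU1|ME0|BR1|rd1|wr2
(7) want 1×MEM +1rd +1wr — FU → AL0|MU1|ME0|BR1|rd1|wr2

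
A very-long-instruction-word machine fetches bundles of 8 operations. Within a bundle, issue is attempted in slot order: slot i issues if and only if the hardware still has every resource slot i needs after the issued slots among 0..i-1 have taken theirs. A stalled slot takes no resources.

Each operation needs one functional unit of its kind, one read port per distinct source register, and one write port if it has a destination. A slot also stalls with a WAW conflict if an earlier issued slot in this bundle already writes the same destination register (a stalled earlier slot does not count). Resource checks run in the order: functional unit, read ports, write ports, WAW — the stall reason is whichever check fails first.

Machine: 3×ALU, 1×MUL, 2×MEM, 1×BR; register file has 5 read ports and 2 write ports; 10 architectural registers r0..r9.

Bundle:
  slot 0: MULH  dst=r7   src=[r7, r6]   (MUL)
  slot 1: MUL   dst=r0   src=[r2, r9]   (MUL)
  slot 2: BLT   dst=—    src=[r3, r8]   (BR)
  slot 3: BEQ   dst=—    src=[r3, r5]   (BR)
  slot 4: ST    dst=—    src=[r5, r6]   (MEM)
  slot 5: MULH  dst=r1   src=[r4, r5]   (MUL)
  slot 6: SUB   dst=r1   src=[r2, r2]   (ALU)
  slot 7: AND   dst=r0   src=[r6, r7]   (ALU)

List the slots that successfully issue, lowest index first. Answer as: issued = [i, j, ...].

issued = [0, 2, 6]

slot 0 (MUL): ISSUE — free A3,Mu0,Ld2,B1 rp3 wp1
slot 1 (MUL): stall FU — free A3,Mu0,Ld2,B1 rp3 wp1
slot 2 (BR): ISSUE — free A3,Mu0,Ld2,B0 rp1 wp1
slot 3 (BR): stall FU — free A3,Mu0,Ld2,B0 rp1 wp1
slot 4 (MEM): stall RD_PORT — free A3,Mu0,Ld2,B0 rp1 wp1
slot 5 (MUL): stall FU — free A3,Mu0,Ld2,B0 rp1 wp1
slot 6 (ALU): ISSUE — free A2,Mu0,Ld2,B0 rp0 wp0
slot 7 (ALU): stall RD_PORT — free A2,Mu0,Ld2,B0 rp0 wp0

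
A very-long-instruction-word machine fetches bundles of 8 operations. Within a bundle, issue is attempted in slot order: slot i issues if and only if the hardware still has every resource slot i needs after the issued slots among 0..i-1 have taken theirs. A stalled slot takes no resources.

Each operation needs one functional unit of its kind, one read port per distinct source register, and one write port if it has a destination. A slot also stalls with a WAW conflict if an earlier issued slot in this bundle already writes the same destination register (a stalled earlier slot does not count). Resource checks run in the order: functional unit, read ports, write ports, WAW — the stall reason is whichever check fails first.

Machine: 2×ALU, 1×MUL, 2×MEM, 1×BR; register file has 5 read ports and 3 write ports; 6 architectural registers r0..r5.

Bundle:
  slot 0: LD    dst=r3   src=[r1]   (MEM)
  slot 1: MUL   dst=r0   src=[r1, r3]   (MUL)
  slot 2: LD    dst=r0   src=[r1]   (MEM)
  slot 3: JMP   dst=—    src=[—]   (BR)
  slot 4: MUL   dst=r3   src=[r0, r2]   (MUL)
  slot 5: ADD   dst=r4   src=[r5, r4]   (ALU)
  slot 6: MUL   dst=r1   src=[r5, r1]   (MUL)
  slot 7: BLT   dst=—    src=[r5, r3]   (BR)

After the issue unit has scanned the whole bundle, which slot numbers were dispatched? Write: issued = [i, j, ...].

issued = [0, 1, 3, 5]

slot 0 (MEM): ISSUE — free A2,Mu1,Ld1,B1 rp4 wp2
slot 1 (MUL): ISSUE — free A2,Mu0,Ld1,B1 rp2 wp1
slot 2 (MEM): stall WAW — free A2,Mu0,Ld1,B1 rp2 wp1
slot 3 (BR): ISSUE — free A2,Mu0,Ld1,B0 rp2 wp1
slot 4 (MUL): stall FU — free A2,Mu0,Ld1,B0 rp2 wp1
slot 5 (ALU): ISSUE — free A1,Mu0,Ld1,B0 rp0 wp0
slot 6 (MUL): stall FU — free A1,Mu0,Ld1,B0 rp0 wp0
slot 7 (BR): stall FU — free A1,Mu0,Ld1,B0 rp0 wp0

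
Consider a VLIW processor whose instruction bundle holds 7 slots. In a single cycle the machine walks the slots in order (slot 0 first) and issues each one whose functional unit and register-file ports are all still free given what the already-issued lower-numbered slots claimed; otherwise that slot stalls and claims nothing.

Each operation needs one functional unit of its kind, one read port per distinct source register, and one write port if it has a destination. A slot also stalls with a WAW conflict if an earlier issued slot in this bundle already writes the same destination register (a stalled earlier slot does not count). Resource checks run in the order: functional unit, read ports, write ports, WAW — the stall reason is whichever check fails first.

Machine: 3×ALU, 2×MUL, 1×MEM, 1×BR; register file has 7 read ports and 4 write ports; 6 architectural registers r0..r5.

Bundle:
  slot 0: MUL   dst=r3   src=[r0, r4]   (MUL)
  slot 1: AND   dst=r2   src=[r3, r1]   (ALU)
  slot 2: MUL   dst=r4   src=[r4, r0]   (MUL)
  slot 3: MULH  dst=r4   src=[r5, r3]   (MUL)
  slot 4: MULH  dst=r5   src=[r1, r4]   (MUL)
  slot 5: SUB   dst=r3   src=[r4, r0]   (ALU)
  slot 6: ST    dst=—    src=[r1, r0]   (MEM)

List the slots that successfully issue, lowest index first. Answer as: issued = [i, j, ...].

issued = [0, 1, 2]

[0] MUL needs rd=2 wr=1: ok; after: ALU=3 MUL=1 MEM=1 BR=1, R=5, W=3
[1] ALU needs rd=2 wr=1: ok; after: ALU=2 MUL=1 MEM=1 BR=1, R=3, W=2
[2] MUL needs rd=2 wr=1: ok; after: ALU=2 MUL=0 MEM=1 BR=1, R=1, W=1
[3] MUL needs rd=2 wr=1: FU; after: ALU=2 MUL=0 MEM=1 BR=1, R=1, W=1
[4] MUL needs rd=2 wr=1: FU; after: ALU=2 MUL=0 MEM=1 BR=1, R=1, W=1
[5] ALU needs rd=2 wr=1: RD_PORT; after: ALU=2 MUL=0 MEM=1 BR=1, R=1, W=1
[6] MEM needs rd=2 wr=0: RD_PORT; after: ALU=2 MUL=0 MEM=1 BR=1, R=1, W=1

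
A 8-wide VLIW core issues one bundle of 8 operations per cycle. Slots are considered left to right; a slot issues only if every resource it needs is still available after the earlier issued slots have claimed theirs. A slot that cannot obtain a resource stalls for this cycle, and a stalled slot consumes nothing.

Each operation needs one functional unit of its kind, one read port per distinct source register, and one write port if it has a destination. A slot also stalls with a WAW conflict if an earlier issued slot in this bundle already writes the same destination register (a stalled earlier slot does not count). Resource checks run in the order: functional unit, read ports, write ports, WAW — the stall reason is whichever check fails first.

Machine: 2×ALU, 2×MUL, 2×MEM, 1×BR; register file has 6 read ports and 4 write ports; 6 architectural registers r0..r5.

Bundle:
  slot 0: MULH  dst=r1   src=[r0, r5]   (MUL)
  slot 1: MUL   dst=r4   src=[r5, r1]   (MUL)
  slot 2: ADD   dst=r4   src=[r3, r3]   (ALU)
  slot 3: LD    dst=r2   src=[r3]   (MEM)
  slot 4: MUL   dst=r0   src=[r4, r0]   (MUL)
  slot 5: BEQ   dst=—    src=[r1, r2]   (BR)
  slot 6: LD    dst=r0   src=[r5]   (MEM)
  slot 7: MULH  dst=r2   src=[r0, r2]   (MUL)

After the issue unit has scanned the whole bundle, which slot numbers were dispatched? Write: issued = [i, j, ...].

  0. MUL→r1 ⇒ go  {2A/1Mu/2Ld/1B | 4r 3w}
  1. MUL→r4 ⇒ go  {2A/0Mu/2Ld/1B | 2r 2w}
  2. ALU→r4 ⇒ no(WAW)  {2A/0Mu/2Ld/1B | 2r 2w}
  3. MEM→r2 ⇒ go  {2A/0Mu/1Ld/1B | 1r 1w}
  4. MUL→r0 ⇒ no(FU)  {2A/0Mu/1Ld/1B | 1r 1w}
  5. BR ⇒ no(RD_PORT)  {2A/0Mu/1Ld/1B | 1r 1w}
  6. MEM→r0 ⇒ go  {2A/0Mu/0Ld/1B | 0r 0w}
  7. MUL→r2 ⇒ no(FU)  {2A/0Mu/0Ld/1B | 0r 0w}

issued = [0, 1, 3, 6]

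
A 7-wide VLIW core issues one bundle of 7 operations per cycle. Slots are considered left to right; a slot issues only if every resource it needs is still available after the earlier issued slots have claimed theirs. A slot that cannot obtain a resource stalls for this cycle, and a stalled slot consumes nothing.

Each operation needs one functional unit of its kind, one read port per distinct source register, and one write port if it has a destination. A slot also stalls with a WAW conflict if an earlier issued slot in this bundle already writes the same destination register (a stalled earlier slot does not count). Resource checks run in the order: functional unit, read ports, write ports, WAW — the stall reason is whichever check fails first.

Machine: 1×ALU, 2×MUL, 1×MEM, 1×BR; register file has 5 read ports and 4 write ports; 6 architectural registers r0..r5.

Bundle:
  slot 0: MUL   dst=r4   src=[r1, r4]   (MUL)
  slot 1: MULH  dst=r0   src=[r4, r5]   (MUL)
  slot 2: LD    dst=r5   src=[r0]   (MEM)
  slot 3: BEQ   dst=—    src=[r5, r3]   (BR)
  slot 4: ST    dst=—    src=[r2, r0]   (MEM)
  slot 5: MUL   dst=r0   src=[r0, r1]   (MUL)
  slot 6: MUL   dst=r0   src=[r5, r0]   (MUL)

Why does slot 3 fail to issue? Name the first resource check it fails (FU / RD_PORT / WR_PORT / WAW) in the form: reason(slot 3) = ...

reason(slot 3) = RD_PORT

(0) want 1×MUL +2rd +1wr — yes → AL1|MU1|ME1|BR1|rd3|wr3
(1) want 1×MUL +2rd +1wr — yes → AL1|MU0|ME1|BR1|rd1|wr2
(2) want 1×MEM +1rd +1wr — yes → AL1|MU0|ME0|BR1|rd0|wr1
(3) want 1×BR +2rd +0wr — RD_PORT → AL1|MU0|ME0|BR1|rd0|wr1
(4) want 1×MEM +2rd +0wr — FU → AL1|MU0|ME0|BR1|rd0|wr1
(5) want 1×MUL +2rd +1wr — FU → AL1|MU0|ME0|BR1|rd0|wr1
(6) want 1×MUL +2rd +1wr — FU → AL1|MU0|ME0|BR1|rd0|wr1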